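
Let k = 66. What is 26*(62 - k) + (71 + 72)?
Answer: 39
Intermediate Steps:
26*(62 - k) + (71 + 72) = 26*(62 - 1*66) + (71 + 72) = 26*(62 - 66) + 143 = 26*(-4) + 143 = -104 + 143 = 39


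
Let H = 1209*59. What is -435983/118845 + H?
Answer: 8476896712/118845 ≈ 71327.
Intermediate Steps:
H = 71331
-435983/118845 + H = -435983/118845 + 71331 = 8476896712/118845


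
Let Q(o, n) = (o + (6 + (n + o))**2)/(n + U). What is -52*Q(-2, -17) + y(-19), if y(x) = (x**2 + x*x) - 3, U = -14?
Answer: 30973/31 ≈ 999.13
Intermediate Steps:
y(x) = -3 + 2*x**2 (y(x) = (x**2 + x**2) - 3 = 2*x**2 - 3 = -3 + 2*x**2)
Q(o, n) = (o + (6 + n + o)**2)/(-14 + n) (Q(o, n) = (o + (6 + (n + o))**2)/(n - 14) = (o + (6 + n + o)**2)/(-14 + n))
-52*Q(-2, -17) + y(-19) = -52*(-2 + (6 - 17 - 2)**2)/(-14 - 17) + (-3 + 2*(-19)**2) = -52*(-2 + (-13)**2)/(-31) + (-3 + 2*361) = -(-52)*(-2 + 169)/31 + (-3 + 722) = -(-52)*167/31 + 719 = -52*(-167/31) + 719 = 8684/31 + 719 = 30973/31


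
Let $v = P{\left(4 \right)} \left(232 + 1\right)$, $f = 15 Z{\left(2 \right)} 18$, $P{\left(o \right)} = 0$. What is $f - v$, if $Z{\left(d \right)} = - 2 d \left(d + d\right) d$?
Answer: $-8640$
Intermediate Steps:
$Z{\left(d \right)} = - 4 d^{3}$ ($Z{\left(d \right)} = - 2 d 2 d d = - 2 \cdot 2 d^{2} d = - 4 d^{2} d = - 4 d^{3}$)
$f = -8640$ ($f = 15 \left(- 4 \cdot 2^{3}\right) 18 = 15 \left(\left(-4\right) 8\right) 18 = 15 \left(-32\right) 18 = \left(-480\right) 18 = -8640$)
$v = 0$ ($v = 0 \left(232 + 1\right) = 0 \cdot 233 = 0$)
$f - v = -8640 - 0 = -8640 + 0 = -8640$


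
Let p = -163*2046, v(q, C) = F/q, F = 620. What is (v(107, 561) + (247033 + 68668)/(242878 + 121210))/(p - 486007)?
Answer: -259514567/31925797199080 ≈ -8.1287e-6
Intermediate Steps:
v(q, C) = 620/q
p = -333498
(v(107, 561) + (247033 + 68668)/(242878 + 121210))/(p - 486007) = (620/107 + (247033 + 68668)/(242878 + 121210))/(-333498 - 486007) = (620*(1/107) + 315701/364088)/(-819505) = (620/107 + 315701*(1/364088))*(-1/819505) = (620/107 + 315701/364088)*(-1/819505) = (259514567/38957416)*(-1/819505) = -259514567/31925797199080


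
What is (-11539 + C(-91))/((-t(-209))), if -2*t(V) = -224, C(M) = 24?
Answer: 1645/16 ≈ 102.81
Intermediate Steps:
t(V) = 112 (t(V) = -½*(-224) = 112)
(-11539 + C(-91))/((-t(-209))) = (-11539 + 24)/((-1*112)) = -11515/(-112) = -11515*(-1/112) = 1645/16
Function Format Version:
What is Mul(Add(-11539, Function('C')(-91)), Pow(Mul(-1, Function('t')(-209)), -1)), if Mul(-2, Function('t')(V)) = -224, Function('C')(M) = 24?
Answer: Rational(1645, 16) ≈ 102.81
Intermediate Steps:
Function('t')(V) = 112 (Function('t')(V) = Mul(Rational(-1, 2), -224) = 112)
Mul(Add(-11539, Function('C')(-91)), Pow(Mul(-1, Function('t')(-209)), -1)) = Mul(Add(-11539, 24), Pow(Mul(-1, 112), -1)) = Mul(-11515, Pow(-112, -1)) = Mul(-11515, Rational(-1, 112)) = Rational(1645, 16)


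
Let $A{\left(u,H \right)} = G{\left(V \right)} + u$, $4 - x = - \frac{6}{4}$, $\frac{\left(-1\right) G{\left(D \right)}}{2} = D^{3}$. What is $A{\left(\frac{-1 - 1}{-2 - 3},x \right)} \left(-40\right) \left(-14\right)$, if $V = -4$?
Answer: $71904$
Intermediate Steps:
$G{\left(D \right)} = - 2 D^{3}$
$x = \frac{11}{2}$ ($x = 4 - - \frac{6}{4} = 4 - \left(-6\right) \frac{1}{4} = 4 - - \frac{3}{2} = 4 + \frac{3}{2} = \frac{11}{2} \approx 5.5$)
$A{\left(u,H \right)} = 128 + u$ ($A{\left(u,H \right)} = - 2 \left(-4\right)^{3} + u = \left(-2\right) \left(-64\right) + u = 128 + u$)
$A{\left(\frac{-1 - 1}{-2 - 3},x \right)} \left(-40\right) \left(-14\right) = \left(128 + \frac{-1 - 1}{-2 - 3}\right) \left(-40\right) \left(-14\right) = \left(128 - \frac{2}{-5}\right) \left(-40\right) \left(-14\right) = \left(128 - - \frac{2}{5}\right) \left(-40\right) \left(-14\right) = \left(128 + \frac{2}{5}\right) \left(-40\right) \left(-14\right) = \frac{642}{5} \left(-40\right) \left(-14\right) = \left(-5136\right) \left(-14\right) = 71904$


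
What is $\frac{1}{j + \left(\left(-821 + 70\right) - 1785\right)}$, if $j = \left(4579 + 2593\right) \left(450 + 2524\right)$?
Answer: $\frac{1}{21326992} \approx 4.6889 \cdot 10^{-8}$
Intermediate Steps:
$j = 21329528$ ($j = 7172 \cdot 2974 = 21329528$)
$\frac{1}{j + \left(\left(-821 + 70\right) - 1785\right)} = \frac{1}{21329528 + \left(\left(-821 + 70\right) - 1785\right)} = \frac{1}{21329528 - 2536} = \frac{1}{21326992}$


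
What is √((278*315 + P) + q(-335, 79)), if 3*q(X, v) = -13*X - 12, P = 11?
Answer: √801258/3 ≈ 298.38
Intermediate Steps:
q(X, v) = -4 - 13*X/3 (q(X, v) = (-13*X - 12)/3 = (-12 - 13*X)/3 = -4 - 13*X/3)
√((278*315 + P) + q(-335, 79)) = √((278*315 + 11) + (-4 - 13/3*(-335))) = √((87570 + 11) + (-4 + 4355/3)) = √(87581 + 4343/3) = √(267086/3) = √801258/3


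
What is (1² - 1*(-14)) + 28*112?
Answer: 3151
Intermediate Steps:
(1² - 1*(-14)) + 28*112 = (1 + 14) + 3136 = 15 + 3136 = 3151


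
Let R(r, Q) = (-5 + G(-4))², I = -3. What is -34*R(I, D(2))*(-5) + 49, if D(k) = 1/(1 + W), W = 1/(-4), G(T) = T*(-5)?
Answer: 38299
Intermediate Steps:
G(T) = -5*T
W = -¼ (W = 1*(-¼) = -¼ ≈ -0.25000)
D(k) = 4/3 (D(k) = 1/(1 - ¼) = 1/(¾) = 4/3)
R(r, Q) = 225 (R(r, Q) = (-5 - 5*(-4))² = (-5 + 20)² = 15² = 225)
-34*R(I, D(2))*(-5) + 49 = -7650*(-5) + 49 = -34*(-1125) + 49 = 38250 + 49 = 38299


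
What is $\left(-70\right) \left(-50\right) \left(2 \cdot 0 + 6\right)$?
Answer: $21000$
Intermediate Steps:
$\left(-70\right) \left(-50\right) \left(2 \cdot 0 + 6\right) = 3500 \left(0 + 6\right) = 3500 \cdot 6 = 21000$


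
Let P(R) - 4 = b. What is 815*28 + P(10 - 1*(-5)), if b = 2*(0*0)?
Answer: 22824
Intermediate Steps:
b = 0 (b = 2*0 = 0)
P(R) = 4 (P(R) = 4 + 0 = 4)
815*28 + P(10 - 1*(-5)) = 815*28 + 4 = 22820 + 4 = 22824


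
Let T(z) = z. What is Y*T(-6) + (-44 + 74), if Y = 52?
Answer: -282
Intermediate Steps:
Y*T(-6) + (-44 + 74) = 52*(-6) + (-44 + 74) = -312 + 30 = -282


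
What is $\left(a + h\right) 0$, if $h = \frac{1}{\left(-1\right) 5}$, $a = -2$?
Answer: $0$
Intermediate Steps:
$h = - \frac{1}{5}$ ($h = \frac{1}{-5} = - \frac{1}{5} \approx -0.2$)
$\left(a + h\right) 0 = \left(-2 - \frac{1}{5}\right) 0 = \left(- \frac{11}{5}\right) 0 = 0$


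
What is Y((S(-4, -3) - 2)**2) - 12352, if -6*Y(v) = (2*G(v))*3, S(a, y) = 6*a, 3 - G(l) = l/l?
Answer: -12354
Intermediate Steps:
G(l) = 2 (G(l) = 3 - l/l = 3 - 1*1 = 3 - 1 = 2)
Y(v) = -2 (Y(v) = -2*2*3/6 = -2*3/3 = -1/6*12 = -2)
Y((S(-4, -3) - 2)**2) - 12352 = -2 - 12352 = -12354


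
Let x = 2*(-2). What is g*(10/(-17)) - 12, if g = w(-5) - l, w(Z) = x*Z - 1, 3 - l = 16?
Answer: -524/17 ≈ -30.824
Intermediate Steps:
l = -13 (l = 3 - 1*16 = 3 - 16 = -13)
x = -4
w(Z) = -1 - 4*Z (w(Z) = -4*Z - 1 = -1 - 4*Z)
g = 32 (g = (-1 - 4*(-5)) - 1*(-13) = (-1 + 20) + 13 = 19 + 13 = 32)
g*(10/(-17)) - 12 = 32*(10/(-17)) - 12 = 32*(10*(-1/17)) - 12 = 32*(-10/17) - 12 = -320/17 - 12 = -524/17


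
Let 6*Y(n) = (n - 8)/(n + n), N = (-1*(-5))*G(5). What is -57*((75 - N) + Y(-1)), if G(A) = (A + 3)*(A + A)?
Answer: 73929/4 ≈ 18482.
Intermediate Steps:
G(A) = 2*A*(3 + A) (G(A) = (3 + A)*(2*A) = 2*A*(3 + A))
N = 400 (N = (-1*(-5))*(2*5*(3 + 5)) = 5*(2*5*8) = 5*80 = 400)
Y(n) = (-8 + n)/(12*n) (Y(n) = ((n - 8)/(n + n))/6 = ((-8 + n)/((2*n)))/6 = ((-8 + n)*(1/(2*n)))/6 = ((-8 + n)/(2*n))/6 = (-8 + n)/(12*n))
-57*((75 - N) + Y(-1)) = -57*((75 - 1*400) + (1/12)*(-8 - 1)/(-1)) = -57*((75 - 400) + (1/12)*(-1)*(-9)) = -57*(-325 + 3/4) = -57*(-1297/4) = 73929/4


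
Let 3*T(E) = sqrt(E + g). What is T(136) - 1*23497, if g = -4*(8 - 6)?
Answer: -23497 + 8*sqrt(2)/3 ≈ -23493.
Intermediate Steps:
g = -8 (g = -4*2 = -8)
T(E) = sqrt(-8 + E)/3 (T(E) = sqrt(E - 8)/3 = sqrt(-8 + E)/3)
T(136) - 1*23497 = sqrt(-8 + 136)/3 - 1*23497 = sqrt(128)/3 - 23497 = (8*sqrt(2))/3 - 23497 = 8*sqrt(2)/3 - 23497 = -23497 + 8*sqrt(2)/3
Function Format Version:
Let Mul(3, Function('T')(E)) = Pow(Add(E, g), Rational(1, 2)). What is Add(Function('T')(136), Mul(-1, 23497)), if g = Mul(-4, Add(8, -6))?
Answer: Add(-23497, Mul(Rational(8, 3), Pow(2, Rational(1, 2)))) ≈ -23493.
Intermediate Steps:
g = -8 (g = Mul(-4, 2) = -8)
Function('T')(E) = Mul(Rational(1, 3), Pow(Add(-8, E), Rational(1, 2))) (Function('T')(E) = Mul(Rational(1, 3), Pow(Add(E, -8), Rational(1, 2))) = Mul(Rational(1, 3), Pow(Add(-8, E), Rational(1, 2))))
Add(Function('T')(136), Mul(-1, 23497)) = Add(Mul(Rational(1, 3), Pow(Add(-8, 136), Rational(1, 2))), Mul(-1, 23497)) = Add(Mul(Rational(1, 3), Pow(128, Rational(1, 2))), -23497) = Add(Mul(Rational(1, 3), Mul(8, Pow(2, Rational(1, 2)))), -23497) = Add(Mul(Rational(8, 3), Pow(2, Rational(1, 2))), -23497) = Add(-23497, Mul(Rational(8, 3), Pow(2, Rational(1, 2))))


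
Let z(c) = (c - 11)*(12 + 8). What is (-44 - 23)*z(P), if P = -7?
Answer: 24120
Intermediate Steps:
z(c) = -220 + 20*c (z(c) = (-11 + c)*20 = -220 + 20*c)
(-44 - 23)*z(P) = (-44 - 23)*(-220 + 20*(-7)) = -67*(-220 - 140) = -67*(-360) = 24120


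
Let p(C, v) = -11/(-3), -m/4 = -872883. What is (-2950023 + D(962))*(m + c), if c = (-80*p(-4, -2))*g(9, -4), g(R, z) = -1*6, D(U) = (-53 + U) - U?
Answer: -10305476890192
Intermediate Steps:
D(U) = -53
g(R, z) = -6
m = 3491532 (m = -4*(-872883) = 3491532)
p(C, v) = 11/3 (p(C, v) = -11*(-⅓) = 11/3)
c = 1760 (c = -80*11/3*(-6) = -880/3*(-6) = 1760)
(-2950023 + D(962))*(m + c) = (-2950023 - 53)*(3491532 + 1760) = -2950076*3493292 = -10305476890192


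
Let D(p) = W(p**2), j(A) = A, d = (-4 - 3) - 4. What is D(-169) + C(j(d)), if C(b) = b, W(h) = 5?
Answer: -6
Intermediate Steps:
d = -11 (d = -7 - 4 = -11)
D(p) = 5
D(-169) + C(j(d)) = 5 - 11 = -6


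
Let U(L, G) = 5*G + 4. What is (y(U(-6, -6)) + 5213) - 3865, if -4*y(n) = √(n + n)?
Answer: 1348 - I*√13/2 ≈ 1348.0 - 1.8028*I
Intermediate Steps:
U(L, G) = 4 + 5*G
y(n) = -√2*√n/4 (y(n) = -√(n + n)/4 = -√2*√n/4)
(y(U(-6, -6)) + 5213) - 3865 = (-√2*√(4 + 5*(-6))/4 + 5213) - 3865 = (-√2*√(4 - 30)/4 + 5213) - 3865 = (-√2*√(-26)/4 + 5213) - 3865 = (-√2*I*√26/4 + 5213) - 3865 = (-I*√13/2 + 5213) - 3865 = (5213 - I*√13/2) - 3865 = 1348 - I*√13/2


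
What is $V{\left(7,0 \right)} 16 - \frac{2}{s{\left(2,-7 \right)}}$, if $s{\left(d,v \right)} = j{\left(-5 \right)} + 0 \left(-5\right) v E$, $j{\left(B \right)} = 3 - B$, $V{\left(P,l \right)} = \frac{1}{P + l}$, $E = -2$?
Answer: $\frac{57}{28} \approx 2.0357$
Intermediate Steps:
$s{\left(d,v \right)} = 8$ ($s{\left(d,v \right)} = \left(3 - -5\right) + 0 \left(-5\right) v \left(-2\right) = \left(3 + 5\right) + 0 v \left(-2\right) = 8 + 0 \left(-2\right) = 8 + 0 = 8$)
$V{\left(7,0 \right)} 16 - \frac{2}{s{\left(2,-7 \right)}} = \frac{1}{7 + 0} \cdot 16 - \frac{2}{8} = \frac{1}{7} \cdot 16 - \frac{1}{4} = \frac{16}{7} - \frac{1}{4} = \frac{57}{28}$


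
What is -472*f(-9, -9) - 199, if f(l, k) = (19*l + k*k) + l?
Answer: 46529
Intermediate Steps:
f(l, k) = k**2 + 20*l (f(l, k) = (19*l + k**2) + l = (k**2 + 19*l) + l = k**2 + 20*l)
-472*f(-9, -9) - 199 = -472*((-9)**2 + 20*(-9)) - 199 = -472*(81 - 180) - 199 = -472*(-99) - 199 = 46728 - 199 = 46529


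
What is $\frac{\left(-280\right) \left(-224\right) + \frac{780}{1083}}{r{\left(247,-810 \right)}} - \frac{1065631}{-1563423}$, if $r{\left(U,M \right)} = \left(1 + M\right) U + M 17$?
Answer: $\frac{46768382325923}{120550971390879} \approx 0.38796$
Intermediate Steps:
$r{\left(U,M \right)} = 17 M + U \left(1 + M\right)$ ($r{\left(U,M \right)} = U \left(1 + M\right) + 17 M = 17 M + U \left(1 + M\right)$)
$\frac{\left(-280\right) \left(-224\right) + \frac{780}{1083}}{r{\left(247,-810 \right)}} - \frac{1065631}{-1563423} = \frac{\left(-280\right) \left(-224\right) + \frac{780}{1083}}{247 + 17 \left(-810\right) - 200070} - \frac{1065631}{-1563423} = \frac{62720 + 780 \cdot \frac{1}{1083}}{247 - 13770 - 200070} - - \frac{1065631}{1563423} = \frac{62720 + \frac{260}{361}}{-213593} + \frac{1065631}{1563423} = \frac{22642180}{361} \left(- \frac{1}{213593}\right) + \frac{1065631}{1563423} = - \frac{22642180}{77107073} + \frac{1065631}{1563423} = \frac{46768382325923}{120550971390879}$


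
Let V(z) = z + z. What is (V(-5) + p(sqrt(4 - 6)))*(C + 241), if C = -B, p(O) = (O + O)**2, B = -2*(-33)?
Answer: -3150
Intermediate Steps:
B = 66
V(z) = 2*z
p(O) = 4*O**2 (p(O) = (2*O)**2 = 4*O**2)
C = -66 (C = -1*66 = -66)
(V(-5) + p(sqrt(4 - 6)))*(C + 241) = (2*(-5) + 4*(sqrt(4 - 6))**2)*(-66 + 241) = (-10 + 4*(sqrt(-2))**2)*175 = (-10 + 4*(I*sqrt(2))**2)*175 = (-10 + 4*(-2))*175 = (-10 - 8)*175 = -18*175 = -3150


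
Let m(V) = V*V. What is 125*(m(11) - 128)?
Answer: -875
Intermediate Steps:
m(V) = V²
125*(m(11) - 128) = 125*(11² - 128) = 125*(121 - 128) = 125*(-7) = -875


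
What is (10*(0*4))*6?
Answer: 0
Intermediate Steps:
(10*(0*4))*6 = (10*0)*6 = 0*6 = 0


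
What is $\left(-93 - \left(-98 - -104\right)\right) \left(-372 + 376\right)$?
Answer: $-396$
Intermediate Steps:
$\left(-93 - \left(-98 - -104\right)\right) \left(-372 + 376\right) = \left(-93 - \left(-98 + 104\right)\right) 4 = \left(-93 - 6\right) 4 = \left(-99\right) 4 = -396$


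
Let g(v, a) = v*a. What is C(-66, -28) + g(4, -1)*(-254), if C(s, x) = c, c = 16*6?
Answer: 1112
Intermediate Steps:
g(v, a) = a*v
c = 96
C(s, x) = 96
C(-66, -28) + g(4, -1)*(-254) = 96 - 1*4*(-254) = 96 - 4*(-254) = 96 + 1016 = 1112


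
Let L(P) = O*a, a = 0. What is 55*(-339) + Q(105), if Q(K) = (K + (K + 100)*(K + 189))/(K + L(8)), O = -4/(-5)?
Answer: -18070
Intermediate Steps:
O = 4/5 (O = -4*(-1/5) = 4/5 ≈ 0.80000)
L(P) = 0 (L(P) = (4/5)*0 = 0)
Q(K) = (K + (100 + K)*(189 + K))/K (Q(K) = (K + (K + 100)*(K + 189))/(K + 0) = (K + (100 + K)*(189 + K))/K)
55*(-339) + Q(105) = 55*(-339) + (290 + 105 + 18900/105) = -18645 + (290 + 105 + 18900*(1/105)) = -18645 + (290 + 105 + 180) = -18645 + 575 = -18070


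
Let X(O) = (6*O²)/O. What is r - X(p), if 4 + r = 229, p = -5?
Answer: 255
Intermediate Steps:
r = 225 (r = -4 + 229 = 225)
X(O) = 6*O
r - X(p) = 225 - 6*(-5) = 225 - 1*(-30) = 225 + 30 = 255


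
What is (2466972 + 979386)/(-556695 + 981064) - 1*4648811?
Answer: -1972807828901/424369 ≈ -4.6488e+6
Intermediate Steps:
(2466972 + 979386)/(-556695 + 981064) - 1*4648811 = 3446358/424369 - 4648811 = -1972807828901/424369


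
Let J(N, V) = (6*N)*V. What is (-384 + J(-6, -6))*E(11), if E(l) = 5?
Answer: -840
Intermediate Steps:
J(N, V) = 6*N*V
(-384 + J(-6, -6))*E(11) = (-384 + 6*(-6)*(-6))*5 = (-384 + 216)*5 = -168*5 = -840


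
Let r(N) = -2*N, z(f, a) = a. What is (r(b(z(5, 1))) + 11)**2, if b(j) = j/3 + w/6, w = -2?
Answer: 121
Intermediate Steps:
b(j) = -1/3 + j/3 (b(j) = j/3 - 2/6 = j*(1/3) - 2*1/6 = j/3 - 1/3 = -1/3 + j/3)
(r(b(z(5, 1))) + 11)**2 = (-2*(-1/3 + (1/3)*1) + 11)**2 = (-2*(-1/3 + 1/3) + 11)**2 = (-2*0 + 11)**2 = (0 + 11)**2 = 11**2 = 121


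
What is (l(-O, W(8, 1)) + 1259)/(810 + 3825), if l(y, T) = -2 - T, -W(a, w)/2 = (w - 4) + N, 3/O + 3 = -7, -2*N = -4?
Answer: 251/927 ≈ 0.27077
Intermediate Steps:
N = 2 (N = -½*(-4) = 2)
O = -3/10 (O = 3/(-3 - 7) = 3/(-10) = 3*(-⅒) = -3/10 ≈ -0.30000)
W(a, w) = 4 - 2*w (W(a, w) = -2*((w - 4) + 2) = -2*((-4 + w) + 2) = -2*(-2 + w) = 4 - 2*w)
(l(-O, W(8, 1)) + 1259)/(810 + 3825) = ((-2 - (4 - 2*1)) + 1259)/(810 + 3825) = ((-2 - (4 - 2)) + 1259)/4635 = ((-2 - 1*2) + 1259)*(1/4635) = ((-2 - 2) + 1259)*(1/4635) = (-4 + 1259)*(1/4635) = 1255*(1/4635) = 251/927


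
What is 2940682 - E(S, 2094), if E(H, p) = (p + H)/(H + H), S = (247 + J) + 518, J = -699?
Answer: 32347322/11 ≈ 2.9407e+6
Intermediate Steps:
S = 66 (S = (247 - 699) + 518 = -452 + 518 = 66)
E(H, p) = (H + p)/(2*H) (E(H, p) = (H + p)/((2*H)) = (H + p)*(1/(2*H)) = (H + p)/(2*H))
2940682 - E(S, 2094) = 2940682 - (66 + 2094)/(2*66) = 2940682 - 2160/(2*66) = 2940682 - 1*180/11 = 2940682 - 180/11 = 32347322/11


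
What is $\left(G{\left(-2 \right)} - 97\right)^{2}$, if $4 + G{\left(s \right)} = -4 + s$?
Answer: $11449$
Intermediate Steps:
$G{\left(s \right)} = -8 + s$ ($G{\left(s \right)} = -4 + \left(-4 + s\right) = -8 + s$)
$\left(G{\left(-2 \right)} - 97\right)^{2} = \left(\left(-8 - 2\right) - 97\right)^{2} = \left(-10 - 97\right)^{2} = \left(-107\right)^{2} = 11449$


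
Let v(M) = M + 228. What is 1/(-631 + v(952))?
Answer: 1/549 ≈ 0.0018215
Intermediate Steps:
v(M) = 228 + M
1/(-631 + v(952)) = 1/(-631 + (228 + 952)) = 1/(-631 + 1180) = 1/549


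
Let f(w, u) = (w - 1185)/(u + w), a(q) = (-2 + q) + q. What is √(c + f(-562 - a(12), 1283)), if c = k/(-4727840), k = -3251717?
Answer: I*√1257998011798395270/826190040 ≈ 1.3576*I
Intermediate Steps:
a(q) = -2 + 2*q
c = 3251717/4727840 (c = -3251717/(-4727840) = -3251717*(-1/4727840) = 3251717/4727840 ≈ 0.68778)
f(w, u) = (-1185 + w)/(u + w)
√(c + f(-562 - a(12), 1283)) = √(3251717/4727840 + (-1185 + (-562 - (-2 + 2*12)))/(1283 + (-562 - (-2 + 2*12)))) = √(3251717/4727840 + (-1185 + (-562 - (-2 + 24)))/(1283 + (-562 - (-2 + 24)))) = √(3251717/4727840 + (-1185 + (-562 - 1*22))/(1283 + (-562 - 1*22))) = √(3251717/4727840 + (-1185 + (-562 - 22))/(1283 + (-562 - 22))) = √(3251717/4727840 + (-1185 - 584)/(1283 - 584)) = √(3251717/4727840 - 1769/699) = √(-6090598777/3304760160) = I*√1257998011798395270/826190040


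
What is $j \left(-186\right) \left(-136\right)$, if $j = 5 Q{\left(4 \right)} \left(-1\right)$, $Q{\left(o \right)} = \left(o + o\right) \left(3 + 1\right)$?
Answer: $-4047360$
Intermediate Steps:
$Q{\left(o \right)} = 8 o$ ($Q{\left(o \right)} = 2 o 4 = 8 o$)
$j = -160$ ($j = 5 \cdot 8 \cdot 4 \left(-1\right) = 5 \cdot 32 \left(-1\right) = 160 \left(-1\right) = -160$)
$j \left(-186\right) \left(-136\right) = \left(-160\right) \left(-186\right) \left(-136\right) = 29760 \left(-136\right) = -4047360$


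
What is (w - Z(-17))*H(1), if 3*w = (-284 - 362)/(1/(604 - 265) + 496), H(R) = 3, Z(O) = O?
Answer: 8356401/168145 ≈ 49.698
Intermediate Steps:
w = -72998/168145 (w = ((-284 - 362)/(1/(604 - 265) + 496))/3 = (-646/(1/339 + 496))/3 = (-646/168145/339)/3 = (-646*339/168145)/3 = (⅓)*(-218994/168145) = -72998/168145 ≈ -0.43414)
(w - Z(-17))*H(1) = (-72998/168145 - 1*(-17))*3 = (-72998/168145 + 17)*3 = (2785467/168145)*3 = 8356401/168145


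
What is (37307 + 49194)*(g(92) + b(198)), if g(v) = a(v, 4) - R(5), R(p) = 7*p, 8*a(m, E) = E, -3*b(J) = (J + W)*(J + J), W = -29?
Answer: -3865297185/2 ≈ -1.9326e+9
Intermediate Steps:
b(J) = -2*J*(-29 + J)/3 (b(J) = -(J - 29)*(J + J)/3 = -(-29 + J)*2*J/3 = -2*J*(-29 + J)/3)
a(m, E) = E/8
g(v) = -69/2 (g(v) = (⅛)*4 - 7*5 = ½ - 1*35 = ½ - 35 = -69/2)
(37307 + 49194)*(g(92) + b(198)) = (37307 + 49194)*(-69/2 + (⅔)*198*(29 - 1*198)) = 86501*(-69/2 + (⅔)*198*(29 - 198)) = 86501*(-69/2 + (⅔)*198*(-169)) = 86501*(-69/2 - 22308) = 86501*(-44685/2) = -3865297185/2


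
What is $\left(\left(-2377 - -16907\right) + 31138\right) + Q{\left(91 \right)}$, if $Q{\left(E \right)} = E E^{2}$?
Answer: $799239$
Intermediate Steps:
$Q{\left(E \right)} = E^{3}$
$\left(\left(-2377 - -16907\right) + 31138\right) + Q{\left(91 \right)} = \left(\left(-2377 - -16907\right) + 31138\right) + 91^{3} = \left(\left(-2377 + 16907\right) + 31138\right) + 753571 = \left(14530 + 31138\right) + 753571 = 45668 + 753571 = 799239$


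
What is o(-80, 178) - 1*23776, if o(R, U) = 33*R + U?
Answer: -26238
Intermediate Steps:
o(R, U) = U + 33*R
o(-80, 178) - 1*23776 = (178 + 33*(-80)) - 1*23776 = (178 - 2640) - 23776 = -2462 - 23776 = -26238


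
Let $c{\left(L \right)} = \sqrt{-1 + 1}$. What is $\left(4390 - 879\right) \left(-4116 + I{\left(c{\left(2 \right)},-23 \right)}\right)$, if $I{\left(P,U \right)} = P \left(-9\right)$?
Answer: $-14451276$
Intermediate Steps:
$c{\left(L \right)} = 0$ ($c{\left(L \right)} = \sqrt{0} = 0$)
$I{\left(P,U \right)} = - 9 P$
$\left(4390 - 879\right) \left(-4116 + I{\left(c{\left(2 \right)},-23 \right)}\right) = \left(4390 - 879\right) \left(-4116 - 0\right) = 3511 \left(-4116 + 0\right) = 3511 \left(-4116\right) = -14451276$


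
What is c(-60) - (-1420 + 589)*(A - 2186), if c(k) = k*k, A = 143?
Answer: -1694133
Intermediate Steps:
c(k) = k²
c(-60) - (-1420 + 589)*(A - 2186) = (-60)² - (-1420 + 589)*(143 - 2186) = 3600 - (-831)*(-2043) = 3600 - 1*1697733 = 3600 - 1697733 = -1694133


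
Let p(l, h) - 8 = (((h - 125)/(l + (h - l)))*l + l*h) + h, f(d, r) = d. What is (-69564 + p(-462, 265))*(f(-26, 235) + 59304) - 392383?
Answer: -603124000721/53 ≈ -1.1380e+10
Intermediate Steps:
p(l, h) = 8 + h + h*l + l*(-125 + h)/h (p(l, h) = 8 + ((((h - 125)/(l + (h - l)))*l + l*h) + h) = 8 + ((((-125 + h)/h)*l + h*l) + h) = 8 + ((l*(-125 + h)/h + h*l) + h) = 8 + ((h*l + l*(-125 + h)/h) + h) = 8 + (h + h*l + l*(-125 + h)/h) = 8 + h + h*l + l*(-125 + h)/h)
(-69564 + p(-462, 265))*(f(-26, 235) + 59304) - 392383 = (-69564 + (8 + 265 - 462 + 265*(-462) - 125*(-462)/265))*(-26 + 59304) - 392383 = (-69564 + (8 + 265 - 462 - 122430 - 125*(-462)*1/265))*59278 - 392383 = (-69564 + (8 + 265 - 462 - 122430 + 11550/53))*59278 - 392383 = (-69564 - 6487257/53)*59278 - 392383 = -10174149/53*59278 - 392383 = -603103204422/53 - 392383 = -603124000721/53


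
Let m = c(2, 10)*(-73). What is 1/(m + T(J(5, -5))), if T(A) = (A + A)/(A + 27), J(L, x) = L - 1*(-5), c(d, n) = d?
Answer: -37/5382 ≈ -0.0068748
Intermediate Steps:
J(L, x) = 5 + L (J(L, x) = L + 5 = 5 + L)
T(A) = 2*A/(27 + A) (T(A) = (2*A)/(27 + A) = 2*A/(27 + A))
m = -146 (m = 2*(-73) = -146)
1/(m + T(J(5, -5))) = 1/(-146 + 2*(5 + 5)/(27 + (5 + 5))) = 1/(-146 + 2*10/(27 + 10)) = 1/(-146 + 2*10/37) = 1/(-146 + 2*10*(1/37)) = 1/(-146 + 20/37) = 1/(-5382/37) = -37/5382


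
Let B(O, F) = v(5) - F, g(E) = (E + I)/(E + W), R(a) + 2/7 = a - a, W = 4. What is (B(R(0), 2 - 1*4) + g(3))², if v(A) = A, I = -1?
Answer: 2601/49 ≈ 53.082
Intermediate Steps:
R(a) = -2/7 (R(a) = -2/7 + (a - a) = -2/7 + 0 = -2/7)
g(E) = (-1 + E)/(4 + E) (g(E) = (E - 1)/(E + 4) = (-1 + E)/(4 + E))
B(O, F) = 5 - F
(B(R(0), 2 - 1*4) + g(3))² = ((5 - (2 - 1*4)) + (-1 + 3)/(4 + 3))² = ((5 - (2 - 4)) + 2/7)² = ((5 - 1*(-2)) + (⅐)*2)² = ((5 + 2) + 2/7)² = (7 + 2/7)² = (51/7)² = 2601/49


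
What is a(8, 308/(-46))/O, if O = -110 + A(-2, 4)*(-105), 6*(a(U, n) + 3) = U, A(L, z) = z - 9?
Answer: -1/249 ≈ -0.0040161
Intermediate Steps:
A(L, z) = -9 + z
a(U, n) = -3 + U/6
O = 415 (O = -110 + (-9 + 4)*(-105) = -110 - 5*(-105) = -110 + 525 = 415)
a(8, 308/(-46))/O = (-3 + (1/6)*8)/415 = (-3 + 4/3)*(1/415) = -5/3*1/415 = -1/249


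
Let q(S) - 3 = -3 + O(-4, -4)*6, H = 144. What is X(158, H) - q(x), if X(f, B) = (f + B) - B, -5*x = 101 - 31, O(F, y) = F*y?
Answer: 62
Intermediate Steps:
x = -14 (x = -(101 - 31)/5 = -⅕*70 = -14)
X(f, B) = f (X(f, B) = (B + f) - B = f)
q(S) = 96 (q(S) = 3 + (-3 - 4*(-4)*6) = 3 + (-3 + 16*6) = 3 + (-3 + 96) = 3 + 93 = 96)
X(158, H) - q(x) = 158 - 1*96 = 158 - 96 = 62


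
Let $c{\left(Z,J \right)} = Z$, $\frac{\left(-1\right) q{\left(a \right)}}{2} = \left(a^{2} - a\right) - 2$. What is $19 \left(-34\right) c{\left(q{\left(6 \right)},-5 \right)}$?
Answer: $36176$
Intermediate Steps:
$q{\left(a \right)} = 4 - 2 a^{2} + 2 a$ ($q{\left(a \right)} = - 2 \left(\left(a^{2} - a\right) - 2\right) = - 2 \left(-2 + a^{2} - a\right) = 4 - 2 a^{2} + 2 a$)
$19 \left(-34\right) c{\left(q{\left(6 \right)},-5 \right)} = 19 \left(-34\right) \left(4 - 2 \cdot 6^{2} + 2 \cdot 6\right) = - 646 \left(4 - 72 + 12\right) = \left(-646\right) \left(-56\right) = 36176$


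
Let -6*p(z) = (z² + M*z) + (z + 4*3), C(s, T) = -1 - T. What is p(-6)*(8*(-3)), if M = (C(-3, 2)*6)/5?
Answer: 1272/5 ≈ 254.40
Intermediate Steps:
M = -18/5 (M = ((-1 - 1*2)*6)/5 = ((-1 - 2)*6)*(⅕) = -3*6*(⅕) = -18*⅕ = -18/5 ≈ -3.6000)
p(z) = -2 - z²/6 + 13*z/30 (p(z) = -((z² - 18*z/5) + (z + 4*3))/6 = -((z² - 18*z/5) + (z + 12))/6 = -((z² - 18*z/5) + (12 + z))/6 = -(12 + z² - 13*z/5)/6 = -2 - z²/6 + 13*z/30)
p(-6)*(8*(-3)) = (-2 - ⅙*(-6)² + (13/30)*(-6))*(8*(-3)) = (-2 - ⅙*36 - 13/5)*(-24) = (-2 - 6 - 13/5)*(-24) = -53/5*(-24) = 1272/5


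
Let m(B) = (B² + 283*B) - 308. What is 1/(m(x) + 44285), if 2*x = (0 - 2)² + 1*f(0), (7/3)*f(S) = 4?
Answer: 49/2194893 ≈ 2.2325e-5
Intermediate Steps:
f(S) = 12/7 (f(S) = (3/7)*4 = 12/7)
x = 20/7 (x = ((0 - 2)² + 1*(12/7))/2 = ((-2)² + 12/7)/2 = (4 + 12/7)/2 = (½)*(40/7) = 20/7 ≈ 2.8571)
m(B) = -308 + B² + 283*B
1/(m(x) + 44285) = 1/((-308 + (20/7)² + 283*(20/7)) + 44285) = 1/((-308 + 400/49 + 5660/7) + 44285) = 1/(24928/49 + 44285) = 1/(2194893/49) = 49/2194893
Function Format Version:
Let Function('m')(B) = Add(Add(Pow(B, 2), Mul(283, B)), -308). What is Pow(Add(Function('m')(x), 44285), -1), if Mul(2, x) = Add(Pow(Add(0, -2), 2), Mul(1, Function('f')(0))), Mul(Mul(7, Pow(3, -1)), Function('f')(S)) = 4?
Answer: Rational(49, 2194893) ≈ 2.2325e-5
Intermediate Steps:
Function('f')(S) = Rational(12, 7) (Function('f')(S) = Mul(Rational(3, 7), 4) = Rational(12, 7))
x = Rational(20, 7) (x = Mul(Rational(1, 2), Add(Pow(Add(0, -2), 2), Mul(1, Rational(12, 7)))) = Mul(Rational(1, 2), Add(Pow(-2, 2), Rational(12, 7))) = Mul(Rational(1, 2), Add(4, Rational(12, 7))) = Mul(Rational(1, 2), Rational(40, 7)) = Rational(20, 7) ≈ 2.8571)
Function('m')(B) = Add(-308, Pow(B, 2), Mul(283, B))
Pow(Add(Function('m')(x), 44285), -1) = Pow(Add(Add(-308, Pow(Rational(20, 7), 2), Mul(283, Rational(20, 7))), 44285), -1) = Pow(Add(Add(-308, Rational(400, 49), Rational(5660, 7)), 44285), -1) = Pow(Add(Rational(24928, 49), 44285), -1) = Pow(Rational(2194893, 49), -1) = Rational(49, 2194893)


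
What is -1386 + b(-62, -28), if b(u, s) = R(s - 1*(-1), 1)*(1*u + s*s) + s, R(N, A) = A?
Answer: -692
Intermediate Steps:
b(u, s) = s + u + s² (b(u, s) = 1*(1*u + s*s) + s = 1*(u + s²) + s = (u + s²) + s = s + u + s²)
-1386 + b(-62, -28) = -1386 + (-28 - 62 + (-28)²) = -1386 + (-28 - 62 + 784) = -1386 + 694 = -692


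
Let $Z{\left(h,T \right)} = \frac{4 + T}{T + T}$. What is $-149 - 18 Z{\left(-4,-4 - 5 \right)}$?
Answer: $-154$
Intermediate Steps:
$Z{\left(h,T \right)} = \frac{4 + T}{2 T}$
$-149 - 18 Z{\left(-4,-4 - 5 \right)} = -149 - 18 \frac{4 - 9}{2 \left(-4 - 5\right)} = -149 - 18 \frac{4 - 9}{2 \left(-9\right)} = -149 - 18 \cdot \frac{1}{2} \left(- \frac{1}{9}\right) \left(-5\right) = -149 - 5 = -154$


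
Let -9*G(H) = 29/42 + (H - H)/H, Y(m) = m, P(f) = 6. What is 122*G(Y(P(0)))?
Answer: -1769/189 ≈ -9.3598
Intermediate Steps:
G(H) = -29/378 (G(H) = -(29/42 + (H - H)/H)/9 = -(29*(1/42) + 0/H)/9 = -(29/42 + 0)/9 = -⅑*29/42 = -29/378)
122*G(Y(P(0))) = 122*(-29/378) = -1769/189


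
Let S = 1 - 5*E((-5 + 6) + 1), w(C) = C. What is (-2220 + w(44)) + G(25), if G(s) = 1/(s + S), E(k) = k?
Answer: -34815/16 ≈ -2175.9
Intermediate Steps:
S = -9 (S = 1 - 5*((-5 + 6) + 1) = 1 - 5*(1 + 1) = 1 - 5*2 = 1 - 10 = -9)
G(s) = 1/(-9 + s) (G(s) = 1/(s - 9) = 1/(-9 + s))
(-2220 + w(44)) + G(25) = (-2220 + 44) + 1/(-9 + 25) = -2176 + 1/16 = -34815/16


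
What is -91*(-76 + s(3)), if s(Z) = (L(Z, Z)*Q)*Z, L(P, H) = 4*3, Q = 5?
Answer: -9464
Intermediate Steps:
L(P, H) = 12
s(Z) = 60*Z (s(Z) = (12*5)*Z = 60*Z)
-91*(-76 + s(3)) = -91*(-76 + 60*3) = -91*(-76 + 180) = -91*104 = -9464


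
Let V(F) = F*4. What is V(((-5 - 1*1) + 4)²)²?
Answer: 256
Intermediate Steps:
V(F) = 4*F
V(((-5 - 1*1) + 4)²)² = (4*((-5 - 1*1) + 4)²)² = (4*((-5 - 1) + 4)²)² = (4*(-6 + 4)²)² = (4*(-2)²)² = (4*4)² = 16² = 256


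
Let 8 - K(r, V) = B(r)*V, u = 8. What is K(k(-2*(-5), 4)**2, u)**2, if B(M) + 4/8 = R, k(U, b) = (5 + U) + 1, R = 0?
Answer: 144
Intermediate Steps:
k(U, b) = 6 + U
B(M) = -1/2 (B(M) = -1/2 + 0 = -1/2)
K(r, V) = 8 + V/2 (K(r, V) = 8 - (-1)*V/2 = 8 + V/2)
K(k(-2*(-5), 4)**2, u)**2 = (8 + (1/2)*8)**2 = (8 + 4)**2 = 12**2 = 144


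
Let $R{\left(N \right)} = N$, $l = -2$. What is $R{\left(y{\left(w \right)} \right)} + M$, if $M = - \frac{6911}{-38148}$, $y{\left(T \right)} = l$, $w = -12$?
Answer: $- \frac{69385}{38148} \approx -1.8188$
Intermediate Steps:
$y{\left(T \right)} = -2$
$M = \frac{6911}{38148}$ ($M = \left(-6911\right) \left(- \frac{1}{38148}\right) = \frac{6911}{38148} \approx 0.18116$)
$R{\left(y{\left(w \right)} \right)} + M = -2 + \frac{6911}{38148} = - \frac{69385}{38148}$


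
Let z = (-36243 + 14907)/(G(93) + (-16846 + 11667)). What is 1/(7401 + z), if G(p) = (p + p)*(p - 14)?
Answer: 9515/70399179 ≈ 0.00013516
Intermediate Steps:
G(p) = 2*p*(-14 + p) (G(p) = (2*p)*(-14 + p) = 2*p*(-14 + p))
z = -21336/9515 (z = (-36243 + 14907)/(2*93*(-14 + 93) + (-16846 + 11667)) = -21336/(2*93*79 - 5179) = -21336/(14694 - 5179) = -21336/9515 ≈ -2.2424)
1/(7401 + z) = 1/(7401 - 21336/9515) = 1/(70399179/9515) = 9515/70399179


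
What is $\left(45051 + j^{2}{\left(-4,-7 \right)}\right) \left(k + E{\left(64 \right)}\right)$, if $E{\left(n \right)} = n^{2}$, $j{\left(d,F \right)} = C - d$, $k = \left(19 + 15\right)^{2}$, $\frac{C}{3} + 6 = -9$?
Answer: $245436464$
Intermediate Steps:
$C = -45$ ($C = -18 + 3 \left(-9\right) = -18 - 27 = -45$)
$k = 1156$ ($k = 34^{2} = 1156$)
$j{\left(d,F \right)} = -45 - d$
$\left(45051 + j^{2}{\left(-4,-7 \right)}\right) \left(k + E{\left(64 \right)}\right) = \left(45051 + \left(-45 - -4\right)^{2}\right) \left(1156 + 64^{2}\right) = \left(45051 + \left(-45 + 4\right)^{2}\right) \left(1156 + 4096\right) = \left(45051 + \left(-41\right)^{2}\right) 5252 = \left(45051 + 1681\right) 5252 = 46732 \cdot 5252 = 245436464$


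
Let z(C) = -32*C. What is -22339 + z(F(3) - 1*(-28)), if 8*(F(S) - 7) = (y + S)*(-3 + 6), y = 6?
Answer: -23567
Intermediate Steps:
F(S) = 37/4 + 3*S/8 (F(S) = 7 + ((6 + S)*(-3 + 6))/8 = 7 + ((6 + S)*3)/8 = 7 + (18 + 3*S)/8 = 7 + (9/4 + 3*S/8) = 37/4 + 3*S/8)
-22339 + z(F(3) - 1*(-28)) = -22339 - 32*((37/4 + (3/8)*3) - 1*(-28)) = -22339 - 32*((37/4 + 9/8) + 28) = -22339 - 32*(83/8 + 28) = -22339 - 32*307/8 = -22339 - 1228 = -23567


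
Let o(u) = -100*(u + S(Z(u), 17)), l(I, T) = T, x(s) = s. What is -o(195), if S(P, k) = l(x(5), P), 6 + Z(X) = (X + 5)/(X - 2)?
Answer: 3667700/193 ≈ 19004.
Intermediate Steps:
Z(X) = -6 + (5 + X)/(-2 + X) (Z(X) = -6 + (X + 5)/(X - 2) = -6 + (5 + X)/(-2 + X))
S(P, k) = P
o(u) = -100*u - 100*(17 - 5*u)/(-2 + u) (o(u) = -100*(u + (17 - 5*u)/(-2 + u)) = -100*u - 100*(17 - 5*u)/(-2 + u))
-o(195) = -100*(-17 - 1*195**2 + 7*195)/(-2 + 195) = -100*(-17 - 1*38025 + 1365)/193 = -100*(-17 - 38025 + 1365)/193 = -100*(-36677)/193 = -1*(-3667700/193) = 3667700/193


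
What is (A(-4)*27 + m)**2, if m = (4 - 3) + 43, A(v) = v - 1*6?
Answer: 51076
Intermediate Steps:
A(v) = -6 + v (A(v) = v - 6 = -6 + v)
m = 44 (m = 1 + 43 = 44)
(A(-4)*27 + m)**2 = ((-6 - 4)*27 + 44)**2 = (-10*27 + 44)**2 = (-270 + 44)**2 = (-226)**2 = 51076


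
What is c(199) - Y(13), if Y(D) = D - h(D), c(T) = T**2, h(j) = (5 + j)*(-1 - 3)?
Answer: 39516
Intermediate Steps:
h(j) = -20 - 4*j (h(j) = (5 + j)*(-4) = -20 - 4*j)
Y(D) = 20 + 5*D (Y(D) = D - (-20 - 4*D) = D + (20 + 4*D) = 20 + 5*D)
c(199) - Y(13) = 199**2 - (20 + 5*13) = 39601 - (20 + 65) = 39601 - 1*85 = 39601 - 85 = 39516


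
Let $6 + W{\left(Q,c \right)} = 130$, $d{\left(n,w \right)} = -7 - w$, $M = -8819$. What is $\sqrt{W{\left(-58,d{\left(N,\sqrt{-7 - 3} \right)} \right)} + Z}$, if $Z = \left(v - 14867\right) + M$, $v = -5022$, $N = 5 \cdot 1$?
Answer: $6 i \sqrt{794} \approx 169.07 i$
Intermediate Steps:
$N = 5$
$Z = -28708$ ($Z = \left(-5022 - 14867\right) - 8819 = -19889 - 8819 = -28708$)
$W{\left(Q,c \right)} = 124$ ($W{\left(Q,c \right)} = -6 + 130 = 124$)
$\sqrt{W{\left(-58,d{\left(N,\sqrt{-7 - 3} \right)} \right)} + Z} = \sqrt{124 - 28708} = \sqrt{-28584} = 6 i \sqrt{794}$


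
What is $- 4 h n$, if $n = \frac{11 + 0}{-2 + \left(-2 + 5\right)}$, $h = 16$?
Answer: $-704$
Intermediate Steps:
$n = 11$ ($n = \frac{11}{-2 + 3} = \frac{11}{1} = 11 \cdot 1 = 11$)
$- 4 h n = \left(-4\right) 16 \cdot 11 = \left(-64\right) 11 = -704$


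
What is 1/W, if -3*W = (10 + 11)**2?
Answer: -1/147 ≈ -0.0068027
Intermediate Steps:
W = -147 (W = -(10 + 11)**2/3 = -1/3*21**2 = -1/3*441 = -147)
1/W = 1/(-147) = -1/147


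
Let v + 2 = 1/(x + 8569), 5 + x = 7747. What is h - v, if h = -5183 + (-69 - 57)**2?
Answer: 174446144/16311 ≈ 10695.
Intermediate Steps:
x = 7742 (x = -5 + 7747 = 7742)
v = -32621/16311 (v = -2 + 1/(7742 + 8569) = -2 + 1/16311 = -32621/16311 ≈ -1.9999)
h = 10693 (h = -5183 + (-126)**2 = -5183 + 15876 = 10693)
h - v = 10693 - 1*(-32621/16311) = 10693 + 32621/16311 = 174446144/16311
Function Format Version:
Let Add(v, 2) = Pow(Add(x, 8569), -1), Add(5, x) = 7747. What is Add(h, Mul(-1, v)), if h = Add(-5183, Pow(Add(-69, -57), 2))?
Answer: Rational(174446144, 16311) ≈ 10695.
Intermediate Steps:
x = 7742 (x = Add(-5, 7747) = 7742)
v = Rational(-32621, 16311) (v = Add(-2, Pow(Add(7742, 8569), -1)) = Add(-2, Pow(16311, -1)) = Add(-2, Rational(1, 16311)) = Rational(-32621, 16311) ≈ -1.9999)
h = 10693 (h = Add(-5183, Pow(-126, 2)) = Add(-5183, 15876) = 10693)
Add(h, Mul(-1, v)) = Add(10693, Mul(-1, Rational(-32621, 16311))) = Add(10693, Rational(32621, 16311)) = Rational(174446144, 16311)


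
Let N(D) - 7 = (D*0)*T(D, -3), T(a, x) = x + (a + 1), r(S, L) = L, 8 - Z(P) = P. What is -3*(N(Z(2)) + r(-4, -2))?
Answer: -15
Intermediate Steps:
Z(P) = 8 - P
T(a, x) = 1 + a + x (T(a, x) = x + (1 + a) = 1 + a + x)
N(D) = 7 (N(D) = 7 + (D*0)*(1 + D - 3) = 7 + 0*(-2 + D) = 7 + 0 = 7)
-3*(N(Z(2)) + r(-4, -2)) = -3*(7 - 2) = -3*5 = -15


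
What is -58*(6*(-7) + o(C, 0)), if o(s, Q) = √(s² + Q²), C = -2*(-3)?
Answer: 2088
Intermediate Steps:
C = 6
o(s, Q) = √(Q² + s²)
-58*(6*(-7) + o(C, 0)) = -58*(6*(-7) + √(0² + 6²)) = -58*(-42 + √(0 + 36)) = -58*(-42 + √36) = -58*(-42 + 6) = -58*(-36) = 2088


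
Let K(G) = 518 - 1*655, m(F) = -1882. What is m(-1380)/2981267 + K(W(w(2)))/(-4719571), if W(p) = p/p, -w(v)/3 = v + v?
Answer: -8473799043/14070301276457 ≈ -0.00060225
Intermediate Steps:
w(v) = -6*v (w(v) = -3*(v + v) = -6*v)
W(p) = 1
K(G) = -137 (K(G) = 518 - 655 = -137)
m(-1380)/2981267 + K(W(w(2)))/(-4719571) = -1882/2981267 - 137/(-4719571) = -1882*1/2981267 - 137*(-1/4719571) = -1882/2981267 + 137/4719571 = -8473799043/14070301276457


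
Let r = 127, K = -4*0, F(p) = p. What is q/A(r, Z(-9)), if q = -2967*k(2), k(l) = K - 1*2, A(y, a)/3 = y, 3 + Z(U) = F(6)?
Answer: 1978/127 ≈ 15.575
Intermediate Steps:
Z(U) = 3 (Z(U) = -3 + 6 = 3)
K = 0
A(y, a) = 3*y
k(l) = -2 (k(l) = 0 - 1*2 = 0 - 2 = -2)
q = 5934 (q = -2967*(-2) = 5934)
q/A(r, Z(-9)) = 5934/((3*127)) = 5934/381 = 5934*(1/381) = 1978/127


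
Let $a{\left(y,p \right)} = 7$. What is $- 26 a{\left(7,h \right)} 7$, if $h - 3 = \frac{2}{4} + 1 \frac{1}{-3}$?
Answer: $-1274$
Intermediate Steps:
$h = \frac{19}{6}$ ($h = 3 + \left(\frac{2}{4} + 1 \frac{1}{-3}\right) = 3 + \left(2 \cdot \frac{1}{4} + 1 \left(- \frac{1}{3}\right)\right) = 3 + \left(\frac{1}{2} - \frac{1}{3}\right) = 3 + \frac{1}{6} = \frac{19}{6} \approx 3.1667$)
$- 26 a{\left(7,h \right)} 7 = \left(-26\right) 7 \cdot 7 = \left(-182\right) 7 = -1274$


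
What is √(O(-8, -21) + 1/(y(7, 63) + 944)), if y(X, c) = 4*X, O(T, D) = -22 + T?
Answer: I*√87477/54 ≈ 5.4771*I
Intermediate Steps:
√(O(-8, -21) + 1/(y(7, 63) + 944)) = √((-22 - 8) + 1/(4*7 + 944)) = √(-30 + 1/(28 + 944)) = √(-30 + 1/972) = √(-29159/972) = I*√87477/54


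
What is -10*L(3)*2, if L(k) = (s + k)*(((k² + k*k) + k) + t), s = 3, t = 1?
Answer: -2640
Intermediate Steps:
L(k) = (3 + k)*(1 + k + 2*k²) (L(k) = (3 + k)*(((k² + k*k) + k) + 1) = (3 + k)*(((k² + k²) + k) + 1) = (3 + k)*((2*k² + k) + 1) = (3 + k)*((k + 2*k²) + 1) = (3 + k)*(1 + k + 2*k²))
-10*L(3)*2 = -10*(3 + 2*3³ + 4*3 + 7*3²)*2 = -10*(3 + 2*27 + 12 + 7*9)*2 = -10*(3 + 54 + 12 + 63)*2 = -10*132*2 = -1320*2 = -2640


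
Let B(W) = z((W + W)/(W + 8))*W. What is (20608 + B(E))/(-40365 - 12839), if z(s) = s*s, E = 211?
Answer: -256489003/637929261 ≈ -0.40206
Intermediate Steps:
z(s) = s²
B(W) = 4*W³/(8 + W)² (B(W) = ((W + W)/(W + 8))²*W = ((2*W)/(8 + W))²*W = (2*W/(8 + W))²*W = (4*W²/(8 + W)²)*W = 4*W³/(8 + W)²)
(20608 + B(E))/(-40365 - 12839) = (20608 + 4*211³/(8 + 211)²)/(-40365 - 12839) = (20608 + 4*9393931/219²)/(-53204) = (20608 + 4*9393931*(1/47961))*(-1/53204) = (20608 + 37575724/47961)*(-1/53204) = (1025956012/47961)*(-1/53204) = -256489003/637929261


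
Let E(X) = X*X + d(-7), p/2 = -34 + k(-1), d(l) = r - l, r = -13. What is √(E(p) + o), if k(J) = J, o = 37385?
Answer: √42279 ≈ 205.62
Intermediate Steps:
d(l) = -13 - l
p = -70 (p = 2*(-34 - 1) = 2*(-35) = -70)
E(X) = -6 + X² (E(X) = X*X + (-13 - 1*(-7)) = X² + (-13 + 7) = X² - 6 = -6 + X²)
√(E(p) + o) = √((-6 + (-70)²) + 37385) = √((-6 + 4900) + 37385) = √(4894 + 37385) = √42279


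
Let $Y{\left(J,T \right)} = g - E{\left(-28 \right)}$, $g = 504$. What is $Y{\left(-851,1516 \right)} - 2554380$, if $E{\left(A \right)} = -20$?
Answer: $-2553856$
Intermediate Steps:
$Y{\left(J,T \right)} = 524$ ($Y{\left(J,T \right)} = 504 - -20 = 504 + 20 = 524$)
$Y{\left(-851,1516 \right)} - 2554380 = 524 - 2554380 = -2553856$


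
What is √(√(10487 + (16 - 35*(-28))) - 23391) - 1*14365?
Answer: -14365 + I*√(23391 - √11483) ≈ -14365.0 + 152.59*I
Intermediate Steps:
√(√(10487 + (16 - 35*(-28))) - 23391) - 1*14365 = √(√(10487 + (16 + 980)) - 23391) - 14365 = √(√(10487 + 996) - 23391) - 14365 = √(√11483 - 23391) - 14365 = √(-23391 + √11483) - 14365 = -14365 + √(-23391 + √11483)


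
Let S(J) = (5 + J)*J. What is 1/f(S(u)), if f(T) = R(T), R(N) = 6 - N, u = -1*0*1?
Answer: 1/6 ≈ 0.16667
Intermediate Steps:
u = 0 (u = 0*1 = 0)
S(J) = J*(5 + J)
f(T) = 6 - T
1/f(S(u)) = 1/(6 - 0*(5 + 0)) = 1/(6 - 0*5) = 1/(6 - 1*0) = 1/(6 + 0) = 1/6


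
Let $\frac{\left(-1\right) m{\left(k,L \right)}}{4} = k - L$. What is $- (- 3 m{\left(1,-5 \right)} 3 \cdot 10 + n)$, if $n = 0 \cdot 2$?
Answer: $-2160$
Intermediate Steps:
$n = 0$
$m{\left(k,L \right)} = - 4 k + 4 L$ ($m{\left(k,L \right)} = - 4 \left(k - L\right) = - 4 k + 4 L$)
$- (- 3 m{\left(1,-5 \right)} 3 \cdot 10 + n) = - (- 3 \left(\left(-4\right) 1 + 4 \left(-5\right)\right) 3 \cdot 10 + 0) = - (- 3 \left(-4 - 20\right) 3 \cdot 10 + 0) = - (\left(-3\right) \left(-24\right) 3 \cdot 10 + 0) = - (72 \cdot 3 \cdot 10 + 0) = - (216 \cdot 10 + 0) = - (2160 + 0) = \left(-1\right) 2160 = -2160$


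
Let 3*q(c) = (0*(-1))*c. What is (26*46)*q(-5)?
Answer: 0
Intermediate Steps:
q(c) = 0 (q(c) = ((0*(-1))*c)/3 = (0*c)/3 = (1/3)*0 = 0)
(26*46)*q(-5) = (26*46)*0 = 1196*0 = 0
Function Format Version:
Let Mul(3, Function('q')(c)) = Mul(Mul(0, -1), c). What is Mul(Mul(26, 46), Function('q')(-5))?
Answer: 0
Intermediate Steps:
Function('q')(c) = 0 (Function('q')(c) = Mul(Rational(1, 3), Mul(Mul(0, -1), c)) = Mul(Rational(1, 3), Mul(0, c)) = Mul(Rational(1, 3), 0) = 0)
Mul(Mul(26, 46), Function('q')(-5)) = Mul(Mul(26, 46), 0) = Mul(1196, 0) = 0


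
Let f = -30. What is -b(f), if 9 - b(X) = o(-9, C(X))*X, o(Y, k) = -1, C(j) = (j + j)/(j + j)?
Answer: 21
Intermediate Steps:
C(j) = 1 (C(j) = (2*j)/((2*j)) = (2*j)*(1/(2*j)) = 1)
b(X) = 9 + X (b(X) = 9 - (-1)*X = 9 + X)
-b(f) = -(9 - 30) = -1*(-21) = 21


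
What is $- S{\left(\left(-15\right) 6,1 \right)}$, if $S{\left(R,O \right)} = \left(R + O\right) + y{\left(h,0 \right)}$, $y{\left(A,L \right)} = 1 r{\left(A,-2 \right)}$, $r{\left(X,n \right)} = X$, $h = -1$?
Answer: $90$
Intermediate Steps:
$y{\left(A,L \right)} = A$ ($y{\left(A,L \right)} = 1 A = A$)
$S{\left(R,O \right)} = -1 + O + R$ ($S{\left(R,O \right)} = \left(R + O\right) - 1 = \left(O + R\right) - 1 = -1 + O + R$)
$- S{\left(\left(-15\right) 6,1 \right)} = - (-1 + 1 - 90) = \left(-1\right) \left(-90\right) = 90$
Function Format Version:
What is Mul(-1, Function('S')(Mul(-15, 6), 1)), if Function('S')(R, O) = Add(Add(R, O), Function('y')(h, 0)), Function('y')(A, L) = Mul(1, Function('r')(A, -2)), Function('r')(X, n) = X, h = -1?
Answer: 90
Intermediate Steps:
Function('y')(A, L) = A (Function('y')(A, L) = Mul(1, A) = A)
Function('S')(R, O) = Add(-1, O, R) (Function('S')(R, O) = Add(Add(R, O), -1) = Add(Add(O, R), -1) = Add(-1, O, R))
Mul(-1, Function('S')(Mul(-15, 6), 1)) = Mul(-1, Add(-1, 1, Mul(-15, 6))) = Mul(-1, Add(-1, 1, -90)) = Mul(-1, -90) = 90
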